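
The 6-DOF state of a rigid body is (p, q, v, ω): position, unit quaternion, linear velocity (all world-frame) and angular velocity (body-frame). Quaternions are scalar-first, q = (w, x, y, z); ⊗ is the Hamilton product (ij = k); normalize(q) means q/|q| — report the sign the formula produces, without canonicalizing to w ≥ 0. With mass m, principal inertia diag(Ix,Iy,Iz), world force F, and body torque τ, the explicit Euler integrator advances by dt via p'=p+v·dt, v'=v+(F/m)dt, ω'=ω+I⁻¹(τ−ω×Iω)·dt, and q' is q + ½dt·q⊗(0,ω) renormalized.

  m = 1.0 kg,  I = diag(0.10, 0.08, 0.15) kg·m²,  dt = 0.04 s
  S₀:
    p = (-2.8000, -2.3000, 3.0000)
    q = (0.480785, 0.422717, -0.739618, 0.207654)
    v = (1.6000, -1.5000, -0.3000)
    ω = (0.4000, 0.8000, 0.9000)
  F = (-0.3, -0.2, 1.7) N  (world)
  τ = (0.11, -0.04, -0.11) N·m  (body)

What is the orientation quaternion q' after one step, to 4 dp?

q⊗(0,ω) = (0.2357190, -0.6394654, 0.0872443, 1.0667273)
updated quaternion q' = (0.4853, 0.4098, -0.7376, 0.2289)

q' = (0.4853, 0.4098, -0.7376, 0.2289)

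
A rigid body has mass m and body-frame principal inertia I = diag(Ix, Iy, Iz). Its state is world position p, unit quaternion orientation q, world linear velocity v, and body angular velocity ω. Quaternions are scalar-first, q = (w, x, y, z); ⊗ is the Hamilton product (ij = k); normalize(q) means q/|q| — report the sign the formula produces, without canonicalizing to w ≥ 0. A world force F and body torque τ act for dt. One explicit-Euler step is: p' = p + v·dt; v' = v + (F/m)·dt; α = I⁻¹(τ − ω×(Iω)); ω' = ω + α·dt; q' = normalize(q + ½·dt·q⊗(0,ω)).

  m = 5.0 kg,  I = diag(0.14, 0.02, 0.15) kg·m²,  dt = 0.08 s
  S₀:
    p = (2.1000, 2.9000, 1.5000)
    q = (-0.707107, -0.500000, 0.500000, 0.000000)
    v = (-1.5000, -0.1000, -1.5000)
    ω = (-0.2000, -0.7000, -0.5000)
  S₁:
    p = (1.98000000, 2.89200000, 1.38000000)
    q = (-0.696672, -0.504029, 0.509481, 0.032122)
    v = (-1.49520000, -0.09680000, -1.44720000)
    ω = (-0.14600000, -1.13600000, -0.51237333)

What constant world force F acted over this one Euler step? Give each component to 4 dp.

F = (0.3000, 0.2000, 3.3000)

velocity change Δv = (0.00480000, 0.00320000, 0.05280000)
F = m·Δv/dt = (0.3000, 0.2000, 3.3000)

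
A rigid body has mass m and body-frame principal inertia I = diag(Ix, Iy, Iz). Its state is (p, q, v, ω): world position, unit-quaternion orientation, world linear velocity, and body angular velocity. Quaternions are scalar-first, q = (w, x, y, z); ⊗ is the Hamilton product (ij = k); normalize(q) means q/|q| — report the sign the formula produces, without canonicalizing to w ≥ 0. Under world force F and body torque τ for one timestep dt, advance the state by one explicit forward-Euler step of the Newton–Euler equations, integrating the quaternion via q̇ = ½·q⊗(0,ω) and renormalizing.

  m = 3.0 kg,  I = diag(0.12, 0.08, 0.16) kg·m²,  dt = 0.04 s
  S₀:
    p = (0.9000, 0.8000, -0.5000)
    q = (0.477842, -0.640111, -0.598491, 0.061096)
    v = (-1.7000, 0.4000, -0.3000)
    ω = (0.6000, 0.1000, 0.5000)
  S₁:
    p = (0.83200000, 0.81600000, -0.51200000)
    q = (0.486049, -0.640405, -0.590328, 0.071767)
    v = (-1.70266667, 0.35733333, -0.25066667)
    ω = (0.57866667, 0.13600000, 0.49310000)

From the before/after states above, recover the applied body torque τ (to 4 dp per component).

Δω = ω₁−ω₀ = (-0.02133333, 0.03600000, -0.00690000)
I·α + gyro = (-0.0600, 0.0600, -0.0300)

τ = (-0.0600, 0.0600, -0.0300)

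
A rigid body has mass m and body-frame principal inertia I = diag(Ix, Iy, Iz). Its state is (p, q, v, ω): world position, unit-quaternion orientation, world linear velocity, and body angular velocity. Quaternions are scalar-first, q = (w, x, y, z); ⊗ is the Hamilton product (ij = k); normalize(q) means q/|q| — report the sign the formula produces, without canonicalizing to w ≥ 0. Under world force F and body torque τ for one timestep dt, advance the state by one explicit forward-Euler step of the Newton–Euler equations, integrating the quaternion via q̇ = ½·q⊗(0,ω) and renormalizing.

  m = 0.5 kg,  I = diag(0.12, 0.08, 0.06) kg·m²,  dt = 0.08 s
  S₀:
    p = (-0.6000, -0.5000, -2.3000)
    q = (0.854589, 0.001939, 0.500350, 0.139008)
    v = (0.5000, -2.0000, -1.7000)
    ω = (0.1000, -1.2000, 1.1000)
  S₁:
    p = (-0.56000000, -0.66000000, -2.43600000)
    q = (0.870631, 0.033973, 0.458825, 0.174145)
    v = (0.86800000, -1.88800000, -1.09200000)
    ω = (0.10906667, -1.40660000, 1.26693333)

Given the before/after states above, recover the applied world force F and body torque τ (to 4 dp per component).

rate change Δω = (0.00906667, -0.20660000, 0.16693333)
precession coupling = (0.0264, 0.0066, 0.0048)
I·α + gyro = (0.0400, -0.2000, 0.1300)
v₁ − v₀ = (0.36800000, 0.11200000, 0.60800000)
applied force F = (2.3000, 0.7000, 3.8000)

F = (2.3000, 0.7000, 3.8000)
τ = (0.0400, -0.2000, 0.1300)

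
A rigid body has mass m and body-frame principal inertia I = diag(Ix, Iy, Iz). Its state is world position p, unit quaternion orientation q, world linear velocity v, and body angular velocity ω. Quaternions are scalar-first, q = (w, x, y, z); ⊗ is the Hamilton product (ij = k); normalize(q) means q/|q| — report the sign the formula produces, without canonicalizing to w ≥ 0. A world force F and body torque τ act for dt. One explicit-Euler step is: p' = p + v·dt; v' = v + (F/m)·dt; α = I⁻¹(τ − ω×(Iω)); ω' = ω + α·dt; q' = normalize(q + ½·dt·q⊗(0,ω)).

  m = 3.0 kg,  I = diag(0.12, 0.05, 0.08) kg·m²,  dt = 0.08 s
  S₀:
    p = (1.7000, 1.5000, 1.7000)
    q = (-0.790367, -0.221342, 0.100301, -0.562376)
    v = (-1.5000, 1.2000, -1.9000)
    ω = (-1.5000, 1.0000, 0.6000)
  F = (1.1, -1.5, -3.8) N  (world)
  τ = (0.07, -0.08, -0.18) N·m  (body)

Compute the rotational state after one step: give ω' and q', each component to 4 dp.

α = I⁻¹(τ − ω×Iω) = (0.4333, -0.8800, -3.5625)
ω + α·dt = (-1.4653, 0.9296, 0.3150)
q⊗(0,ω) = (-0.0948884, 1.8081071, 0.1860022, -0.5451107)
q + ½dt·q⊗(0,ω), renormalized = (-0.7919, -0.1486, 0.1074, -0.5825)

ω' = (-1.4653, 0.9296, 0.3150)
q' = (-0.7919, -0.1486, 0.1074, -0.5825)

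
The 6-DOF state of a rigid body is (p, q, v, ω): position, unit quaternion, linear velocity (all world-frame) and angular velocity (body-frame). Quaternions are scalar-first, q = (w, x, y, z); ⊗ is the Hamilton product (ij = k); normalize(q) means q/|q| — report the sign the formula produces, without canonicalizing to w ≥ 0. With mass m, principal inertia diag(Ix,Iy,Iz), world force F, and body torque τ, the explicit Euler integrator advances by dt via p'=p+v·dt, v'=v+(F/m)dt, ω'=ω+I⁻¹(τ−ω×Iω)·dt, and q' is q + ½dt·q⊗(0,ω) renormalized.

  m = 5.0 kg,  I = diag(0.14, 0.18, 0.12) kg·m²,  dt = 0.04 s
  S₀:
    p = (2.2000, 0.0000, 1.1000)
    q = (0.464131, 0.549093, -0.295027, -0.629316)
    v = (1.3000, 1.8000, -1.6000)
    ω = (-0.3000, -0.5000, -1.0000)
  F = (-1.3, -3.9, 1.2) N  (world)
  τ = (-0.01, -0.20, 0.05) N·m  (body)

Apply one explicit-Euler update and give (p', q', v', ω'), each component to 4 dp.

p' = (2.2520, 0.0720, 1.0360)
q' = (0.4518, 0.5458, -0.2848, -0.6457)
v' = (1.2896, 1.7688, -1.5904)
ω' = (-0.2943, -0.5458, -0.9853)

angular accel α = (0.1429, -1.1444, 0.3667)
ω + α·dt = (-0.2943, -0.5458, -0.9853)
q⊗(0,ω) = (-0.6121016, -0.1588703, 0.5058223, -0.8271856)
q' = normalize(q + ½dt·q⊗(0,ω)) = (0.4518, 0.5458, -0.2848, -0.6457)
linear accel F/m = (-0.2600, -0.7800, 0.2400)
p' = p + v·dt = (2.2520, 0.0720, 1.0360)
v' = v + a·dt = (1.2896, 1.7688, -1.5904)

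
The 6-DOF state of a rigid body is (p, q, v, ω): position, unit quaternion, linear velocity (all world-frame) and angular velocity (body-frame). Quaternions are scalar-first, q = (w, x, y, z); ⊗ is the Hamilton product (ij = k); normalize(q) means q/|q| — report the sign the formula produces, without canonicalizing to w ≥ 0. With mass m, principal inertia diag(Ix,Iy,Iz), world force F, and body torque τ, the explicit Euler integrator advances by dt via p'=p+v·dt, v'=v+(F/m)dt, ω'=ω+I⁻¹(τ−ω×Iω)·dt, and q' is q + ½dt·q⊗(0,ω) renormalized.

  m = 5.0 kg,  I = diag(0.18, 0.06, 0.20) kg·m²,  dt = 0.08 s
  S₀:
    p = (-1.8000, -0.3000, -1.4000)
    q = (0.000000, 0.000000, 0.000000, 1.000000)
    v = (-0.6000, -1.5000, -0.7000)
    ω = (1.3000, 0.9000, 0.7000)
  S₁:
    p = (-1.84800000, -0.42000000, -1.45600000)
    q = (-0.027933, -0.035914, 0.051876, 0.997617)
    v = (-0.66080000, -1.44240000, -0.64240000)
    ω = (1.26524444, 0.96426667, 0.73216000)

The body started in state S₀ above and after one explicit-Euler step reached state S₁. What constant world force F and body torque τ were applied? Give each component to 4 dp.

F = (-3.8000, 3.6000, 3.6000)
τ = (0.0100, 0.0300, -0.0600)

Δω = ω₁−ω₀ = (-0.03475556, 0.06426667, 0.03216000)
precession coupling = (0.0882, -0.0182, -0.1404)
I·α + gyro = (0.0100, 0.0300, -0.0600)
velocity change Δv = (-0.06080000, 0.05760000, 0.05760000)
applied force F = (-3.8000, 3.6000, 3.6000)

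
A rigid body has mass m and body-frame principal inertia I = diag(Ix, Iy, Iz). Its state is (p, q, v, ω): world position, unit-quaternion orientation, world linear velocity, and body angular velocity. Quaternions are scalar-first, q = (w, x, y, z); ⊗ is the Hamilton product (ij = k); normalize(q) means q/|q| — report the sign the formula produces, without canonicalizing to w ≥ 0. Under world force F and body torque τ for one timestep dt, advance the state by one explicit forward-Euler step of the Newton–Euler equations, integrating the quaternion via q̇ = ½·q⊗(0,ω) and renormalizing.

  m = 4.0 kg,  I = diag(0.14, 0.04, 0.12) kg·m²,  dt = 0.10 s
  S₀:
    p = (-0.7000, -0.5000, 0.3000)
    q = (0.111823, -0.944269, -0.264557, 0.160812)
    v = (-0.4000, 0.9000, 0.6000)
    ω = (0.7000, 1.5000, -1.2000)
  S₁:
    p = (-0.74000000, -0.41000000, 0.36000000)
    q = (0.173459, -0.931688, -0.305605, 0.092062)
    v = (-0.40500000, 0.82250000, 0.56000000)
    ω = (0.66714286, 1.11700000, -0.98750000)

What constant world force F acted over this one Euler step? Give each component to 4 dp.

F = (-0.2000, -3.1000, -1.6000)

Δv = v₁−v₀ = (-0.00500000, -0.07750000, -0.04000000)
applied force F = (-0.2000, -3.1000, -1.6000)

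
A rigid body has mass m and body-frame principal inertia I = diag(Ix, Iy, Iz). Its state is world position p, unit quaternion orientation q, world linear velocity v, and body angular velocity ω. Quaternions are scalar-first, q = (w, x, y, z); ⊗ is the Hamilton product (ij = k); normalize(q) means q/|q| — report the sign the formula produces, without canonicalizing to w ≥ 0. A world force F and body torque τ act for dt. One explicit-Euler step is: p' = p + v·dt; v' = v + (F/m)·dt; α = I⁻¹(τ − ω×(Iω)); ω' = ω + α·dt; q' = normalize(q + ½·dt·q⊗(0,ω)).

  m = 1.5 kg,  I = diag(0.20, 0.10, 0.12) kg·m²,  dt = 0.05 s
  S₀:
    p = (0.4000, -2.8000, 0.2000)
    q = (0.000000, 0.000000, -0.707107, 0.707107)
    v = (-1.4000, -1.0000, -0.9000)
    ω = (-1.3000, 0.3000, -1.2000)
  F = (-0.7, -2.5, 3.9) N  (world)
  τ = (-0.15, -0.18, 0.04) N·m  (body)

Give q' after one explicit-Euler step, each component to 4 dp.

q⊗(0,ω) = (1.0606605, 0.6363963, -0.9192391, -0.9192391)
q' = normalize(q + ½dt·q⊗(0,ω)) = (0.0265, 0.0159, -0.7294, 0.6834)

q' = (0.0265, 0.0159, -0.7294, 0.6834)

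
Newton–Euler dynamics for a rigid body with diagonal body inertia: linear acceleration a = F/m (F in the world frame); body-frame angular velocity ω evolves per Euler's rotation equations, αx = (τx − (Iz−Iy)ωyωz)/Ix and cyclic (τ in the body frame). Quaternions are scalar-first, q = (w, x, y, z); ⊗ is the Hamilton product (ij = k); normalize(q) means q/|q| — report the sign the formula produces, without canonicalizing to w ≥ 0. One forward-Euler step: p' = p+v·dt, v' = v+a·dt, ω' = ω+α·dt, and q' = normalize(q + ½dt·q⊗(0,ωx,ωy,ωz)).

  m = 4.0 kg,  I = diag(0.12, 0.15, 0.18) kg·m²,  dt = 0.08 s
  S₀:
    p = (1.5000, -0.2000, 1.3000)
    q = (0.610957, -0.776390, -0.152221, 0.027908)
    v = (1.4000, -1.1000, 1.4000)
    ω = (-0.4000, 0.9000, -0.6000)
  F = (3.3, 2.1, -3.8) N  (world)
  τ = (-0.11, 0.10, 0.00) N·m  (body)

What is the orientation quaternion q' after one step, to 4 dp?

q⊗(0,ω) = (-0.1568123, -0.1781674, 0.0728641, -1.1262136)
q + ½dt·q⊗(0,ω), renormalized = (0.6040, -0.7827, -0.1491, -0.0171)

q' = (0.6040, -0.7827, -0.1491, -0.0171)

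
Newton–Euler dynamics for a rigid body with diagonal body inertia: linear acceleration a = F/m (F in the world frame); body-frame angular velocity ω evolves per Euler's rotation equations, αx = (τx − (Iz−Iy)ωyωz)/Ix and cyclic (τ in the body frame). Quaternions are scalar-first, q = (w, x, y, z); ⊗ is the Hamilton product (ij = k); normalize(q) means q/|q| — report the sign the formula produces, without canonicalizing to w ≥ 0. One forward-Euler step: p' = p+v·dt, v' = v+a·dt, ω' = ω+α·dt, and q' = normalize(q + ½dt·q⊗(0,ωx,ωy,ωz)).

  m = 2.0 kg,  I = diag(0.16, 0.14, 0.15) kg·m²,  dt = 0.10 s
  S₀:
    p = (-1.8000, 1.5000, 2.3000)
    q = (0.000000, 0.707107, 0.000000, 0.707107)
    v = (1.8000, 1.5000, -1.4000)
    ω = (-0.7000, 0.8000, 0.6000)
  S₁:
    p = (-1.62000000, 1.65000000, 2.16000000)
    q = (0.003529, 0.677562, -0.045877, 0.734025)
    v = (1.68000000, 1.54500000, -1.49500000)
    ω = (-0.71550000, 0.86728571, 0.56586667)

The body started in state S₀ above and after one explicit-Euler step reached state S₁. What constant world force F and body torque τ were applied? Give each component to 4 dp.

Δv = v₁−v₀ = (-0.12000000, 0.04500000, -0.09500000)
F = m·Δv/dt = (-2.4000, 0.9000, -1.9000)
rate change Δω = (-0.01550000, 0.06728571, -0.03413333)
ω₀×(Iω₀) = (0.0048, -0.0042, 0.0112)
applied torque τ = (-0.0200, 0.0900, -0.0400)

F = (-2.4000, 0.9000, -1.9000)
τ = (-0.0200, 0.0900, -0.0400)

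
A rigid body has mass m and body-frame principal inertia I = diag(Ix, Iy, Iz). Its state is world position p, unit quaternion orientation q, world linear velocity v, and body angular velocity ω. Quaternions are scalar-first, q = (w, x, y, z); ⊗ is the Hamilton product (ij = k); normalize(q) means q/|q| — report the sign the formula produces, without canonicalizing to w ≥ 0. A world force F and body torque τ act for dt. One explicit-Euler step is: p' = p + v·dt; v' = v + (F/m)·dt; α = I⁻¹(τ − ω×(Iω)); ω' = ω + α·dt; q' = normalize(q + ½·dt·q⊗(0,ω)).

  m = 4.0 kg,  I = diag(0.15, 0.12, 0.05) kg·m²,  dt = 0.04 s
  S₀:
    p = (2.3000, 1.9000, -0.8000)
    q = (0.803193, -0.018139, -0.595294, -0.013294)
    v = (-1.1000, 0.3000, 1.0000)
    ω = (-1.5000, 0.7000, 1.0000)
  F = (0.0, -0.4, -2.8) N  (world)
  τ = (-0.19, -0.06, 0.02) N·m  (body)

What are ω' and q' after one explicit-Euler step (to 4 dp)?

ω' = (-1.5376, 0.7300, 0.9908)
q' = (0.8106, -0.0539, -0.5829, -0.0153)

precession coupling ω×(Iω) = (-0.0490, -0.1500, 0.0315)
angular accel α = (-0.9400, 0.7500, -0.2300)
ω + α·dt = (-1.5376, 0.7300, 0.9908)
2q̇ = q⊗(0,ω) = (0.4027913, -1.7907777, 0.6003151, -0.1024453)
updated quaternion q' = (0.8106, -0.0539, -0.5829, -0.0153)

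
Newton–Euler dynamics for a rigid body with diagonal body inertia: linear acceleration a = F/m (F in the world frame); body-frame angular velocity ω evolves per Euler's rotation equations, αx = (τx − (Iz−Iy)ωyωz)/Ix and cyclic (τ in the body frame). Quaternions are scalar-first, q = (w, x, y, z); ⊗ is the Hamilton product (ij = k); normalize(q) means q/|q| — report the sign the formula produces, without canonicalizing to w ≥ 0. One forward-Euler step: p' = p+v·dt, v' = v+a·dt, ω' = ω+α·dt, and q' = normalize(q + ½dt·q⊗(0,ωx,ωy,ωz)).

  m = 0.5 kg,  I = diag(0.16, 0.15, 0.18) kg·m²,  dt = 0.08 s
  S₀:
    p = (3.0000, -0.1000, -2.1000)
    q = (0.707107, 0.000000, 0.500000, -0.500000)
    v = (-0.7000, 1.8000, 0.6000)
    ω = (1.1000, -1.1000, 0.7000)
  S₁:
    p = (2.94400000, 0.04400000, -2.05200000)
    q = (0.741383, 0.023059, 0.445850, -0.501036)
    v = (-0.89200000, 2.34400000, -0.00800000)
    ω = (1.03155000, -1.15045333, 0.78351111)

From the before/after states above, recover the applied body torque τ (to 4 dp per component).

τ = (-0.1600, -0.1100, 0.2000)

rate change Δω = (-0.06845000, -0.05045333, 0.08351111)
gyro term ω₀×Iω₀ = (-0.0231, -0.0154, 0.0121)
τ = I·(Δω/dt) + ω₀×(Iω₀) = (-0.1600, -0.1100, 0.2000)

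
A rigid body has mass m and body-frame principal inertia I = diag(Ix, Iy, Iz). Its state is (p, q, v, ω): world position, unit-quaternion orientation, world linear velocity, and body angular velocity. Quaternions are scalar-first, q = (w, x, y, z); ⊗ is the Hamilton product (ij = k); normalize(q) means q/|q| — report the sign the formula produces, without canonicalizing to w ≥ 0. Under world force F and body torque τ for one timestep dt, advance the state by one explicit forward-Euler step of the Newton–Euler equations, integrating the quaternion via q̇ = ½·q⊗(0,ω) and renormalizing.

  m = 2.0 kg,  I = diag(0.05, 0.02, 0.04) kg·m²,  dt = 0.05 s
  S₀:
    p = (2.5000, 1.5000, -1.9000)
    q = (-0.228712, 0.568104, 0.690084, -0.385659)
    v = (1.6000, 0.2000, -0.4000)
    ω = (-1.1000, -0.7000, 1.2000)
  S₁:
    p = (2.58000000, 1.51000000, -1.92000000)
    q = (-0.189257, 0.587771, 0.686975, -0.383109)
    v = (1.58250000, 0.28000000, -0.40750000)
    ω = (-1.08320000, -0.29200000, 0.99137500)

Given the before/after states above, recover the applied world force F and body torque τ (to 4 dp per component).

ω₁ − ω₀ = (0.01680000, 0.40800000, -0.20862500)
I·α + gyro = (0.0000, 0.1500, -0.1900)
v₁ − v₀ = (-0.01750000, 0.08000000, -0.00750000)
m·(v₁−v₀)/dt = (-0.7000, 3.2000, -0.3000)

F = (-0.7000, 3.2000, -0.3000)
τ = (0.0000, 0.1500, -0.1900)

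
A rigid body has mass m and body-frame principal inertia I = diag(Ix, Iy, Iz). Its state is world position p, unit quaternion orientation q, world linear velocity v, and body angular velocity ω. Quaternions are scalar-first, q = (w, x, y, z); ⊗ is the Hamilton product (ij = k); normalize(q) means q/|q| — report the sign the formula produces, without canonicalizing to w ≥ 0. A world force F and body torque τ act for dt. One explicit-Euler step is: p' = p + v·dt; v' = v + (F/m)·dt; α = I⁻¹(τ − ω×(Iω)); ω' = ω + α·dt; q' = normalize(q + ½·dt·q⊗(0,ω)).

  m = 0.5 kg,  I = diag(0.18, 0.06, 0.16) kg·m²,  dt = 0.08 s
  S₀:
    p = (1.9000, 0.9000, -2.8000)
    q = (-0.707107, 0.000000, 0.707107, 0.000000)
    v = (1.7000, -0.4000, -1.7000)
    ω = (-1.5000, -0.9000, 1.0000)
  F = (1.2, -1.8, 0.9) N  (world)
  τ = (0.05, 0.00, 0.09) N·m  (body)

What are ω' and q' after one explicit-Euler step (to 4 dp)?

(τ − ω×Iω)/I = (0.7778, 0.5000, 1.5750)
ω' = ω + α·dt = (-1.4378, -0.8600, 1.1260)
Hamilton product q⊗(0,ω) = (0.6363963, 1.7677675, 0.6363963, 0.3535535)
updated quaternion q' = (-0.6794, 0.0705, 0.7302, 0.0141)

ω' = (-1.4378, -0.8600, 1.1260)
q' = (-0.6794, 0.0705, 0.7302, 0.0141)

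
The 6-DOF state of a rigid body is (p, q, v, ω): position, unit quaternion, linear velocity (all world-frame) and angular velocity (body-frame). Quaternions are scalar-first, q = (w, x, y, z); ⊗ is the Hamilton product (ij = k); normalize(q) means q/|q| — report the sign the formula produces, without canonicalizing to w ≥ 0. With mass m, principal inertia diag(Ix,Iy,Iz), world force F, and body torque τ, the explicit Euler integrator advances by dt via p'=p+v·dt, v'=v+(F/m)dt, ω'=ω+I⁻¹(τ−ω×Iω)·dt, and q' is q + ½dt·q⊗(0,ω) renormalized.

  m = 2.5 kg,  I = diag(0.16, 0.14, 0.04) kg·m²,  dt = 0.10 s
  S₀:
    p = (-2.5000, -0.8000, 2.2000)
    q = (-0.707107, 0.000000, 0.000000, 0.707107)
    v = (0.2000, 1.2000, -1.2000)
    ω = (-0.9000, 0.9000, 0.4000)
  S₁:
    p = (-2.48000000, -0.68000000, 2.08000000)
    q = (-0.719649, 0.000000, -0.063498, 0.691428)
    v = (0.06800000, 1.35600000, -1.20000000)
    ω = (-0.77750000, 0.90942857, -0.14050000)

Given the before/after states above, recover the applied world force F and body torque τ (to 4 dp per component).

velocity change Δv = (-0.13200000, 0.15600000, 0.00000000)
m·(v₁−v₀)/dt = (-3.3000, 3.9000, 0.0000)
rate change Δω = (0.12250000, 0.00942857, -0.54050000)
ω₀×(Iω₀) = (-0.0360, -0.0432, 0.0162)
applied torque τ = (0.1600, -0.0300, -0.2000)

F = (-3.3000, 3.9000, 0.0000)
τ = (0.1600, -0.0300, -0.2000)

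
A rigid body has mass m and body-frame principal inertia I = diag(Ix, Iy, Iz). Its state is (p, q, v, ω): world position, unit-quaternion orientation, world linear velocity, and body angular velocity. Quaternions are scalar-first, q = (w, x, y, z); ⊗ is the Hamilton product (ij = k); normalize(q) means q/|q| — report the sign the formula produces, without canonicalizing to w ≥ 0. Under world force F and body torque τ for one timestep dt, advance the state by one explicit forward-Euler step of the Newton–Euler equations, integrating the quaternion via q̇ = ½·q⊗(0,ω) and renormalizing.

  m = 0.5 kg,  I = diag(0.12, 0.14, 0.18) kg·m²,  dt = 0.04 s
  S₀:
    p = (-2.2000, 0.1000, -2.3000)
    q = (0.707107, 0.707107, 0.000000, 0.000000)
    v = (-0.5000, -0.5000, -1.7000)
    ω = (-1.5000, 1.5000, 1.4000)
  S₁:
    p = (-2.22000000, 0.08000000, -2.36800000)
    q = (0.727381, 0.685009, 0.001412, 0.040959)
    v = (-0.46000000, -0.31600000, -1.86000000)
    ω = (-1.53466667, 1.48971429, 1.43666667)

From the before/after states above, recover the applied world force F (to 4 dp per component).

F = (0.5000, 2.3000, -2.0000)

velocity change Δv = (0.04000000, 0.18400000, -0.16000000)
F = m·Δv/dt = (0.5000, 2.3000, -2.0000)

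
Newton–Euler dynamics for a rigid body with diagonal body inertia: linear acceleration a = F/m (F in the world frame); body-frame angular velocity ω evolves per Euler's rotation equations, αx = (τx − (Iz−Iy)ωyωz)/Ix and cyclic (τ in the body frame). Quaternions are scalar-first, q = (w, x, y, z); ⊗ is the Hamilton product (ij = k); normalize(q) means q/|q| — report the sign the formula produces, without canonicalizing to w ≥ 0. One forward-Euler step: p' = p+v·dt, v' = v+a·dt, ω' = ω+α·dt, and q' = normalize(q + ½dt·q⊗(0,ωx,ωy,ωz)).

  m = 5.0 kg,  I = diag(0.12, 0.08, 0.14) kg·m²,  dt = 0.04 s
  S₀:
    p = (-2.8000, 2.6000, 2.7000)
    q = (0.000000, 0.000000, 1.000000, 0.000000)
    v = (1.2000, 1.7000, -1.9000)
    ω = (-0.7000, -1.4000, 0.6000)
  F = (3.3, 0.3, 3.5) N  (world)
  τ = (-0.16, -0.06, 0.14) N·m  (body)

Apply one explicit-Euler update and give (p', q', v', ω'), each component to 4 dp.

p' = (-2.7520, 2.6680, 2.6240)
q' = (0.0280, 0.0120, 0.9994, 0.0140)
v' = (1.2264, 1.7024, -1.8720)
ω' = (-0.7365, -1.4342, 0.6512)

precession coupling ω×(Iω) = (-0.0504, 0.0084, -0.0392)
(τ − ω×Iω)/I = (-0.9133, -0.8550, 1.2800)
ω + α·dt = (-0.7365, -1.4342, 0.6512)
Hamilton product q⊗(0,ω) = (1.4000000, 0.6000000, 0.0000000, 0.7000000)
q + ½dt·q⊗(0,ω), renormalized = (0.0280, 0.0120, 0.9994, 0.0140)
p + v·dt = (-2.7520, 2.6680, 2.6240)
v + (F/m)dt = (1.2264, 1.7024, -1.8720)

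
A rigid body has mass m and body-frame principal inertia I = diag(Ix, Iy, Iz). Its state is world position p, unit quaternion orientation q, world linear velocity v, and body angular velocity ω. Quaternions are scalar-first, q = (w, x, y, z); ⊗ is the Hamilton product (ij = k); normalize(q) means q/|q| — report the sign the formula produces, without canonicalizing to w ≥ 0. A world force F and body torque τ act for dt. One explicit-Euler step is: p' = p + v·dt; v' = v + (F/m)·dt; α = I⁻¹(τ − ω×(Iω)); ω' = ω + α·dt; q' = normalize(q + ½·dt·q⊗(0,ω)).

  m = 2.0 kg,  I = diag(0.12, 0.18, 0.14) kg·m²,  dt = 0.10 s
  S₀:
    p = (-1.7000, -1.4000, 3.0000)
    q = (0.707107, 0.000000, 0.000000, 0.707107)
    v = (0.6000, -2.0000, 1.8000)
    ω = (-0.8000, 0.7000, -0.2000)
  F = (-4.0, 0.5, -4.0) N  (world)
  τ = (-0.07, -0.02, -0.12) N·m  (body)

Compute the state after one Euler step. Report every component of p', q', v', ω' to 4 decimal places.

p' = (-1.6400, -1.6000, 3.1800)
q' = (0.7131, -0.0530, -0.0035, 0.6990)
v' = (0.4000, -1.9750, 1.6000)
ω' = (-0.8630, 0.6907, -0.2617)

a = (-2.0000, 0.2500, -2.0000)
new position p' = (-1.6400, -1.6000, 3.1800)
new velocity v' = (0.4000, -1.9750, 1.6000)
gyro term ω×Iω = (0.0056, -0.0032, -0.0336)
angular accel α = (-0.6300, -0.0933, -0.6171)
new body rate ω' = (-0.8630, 0.6907, -0.2617)
Hamilton product q⊗(0,ω) = (0.1414214, -1.0606605, -0.0707107, -0.1414214)
q + ½dt·q⊗(0,ω), renormalized = (0.7131, -0.0530, -0.0035, 0.6990)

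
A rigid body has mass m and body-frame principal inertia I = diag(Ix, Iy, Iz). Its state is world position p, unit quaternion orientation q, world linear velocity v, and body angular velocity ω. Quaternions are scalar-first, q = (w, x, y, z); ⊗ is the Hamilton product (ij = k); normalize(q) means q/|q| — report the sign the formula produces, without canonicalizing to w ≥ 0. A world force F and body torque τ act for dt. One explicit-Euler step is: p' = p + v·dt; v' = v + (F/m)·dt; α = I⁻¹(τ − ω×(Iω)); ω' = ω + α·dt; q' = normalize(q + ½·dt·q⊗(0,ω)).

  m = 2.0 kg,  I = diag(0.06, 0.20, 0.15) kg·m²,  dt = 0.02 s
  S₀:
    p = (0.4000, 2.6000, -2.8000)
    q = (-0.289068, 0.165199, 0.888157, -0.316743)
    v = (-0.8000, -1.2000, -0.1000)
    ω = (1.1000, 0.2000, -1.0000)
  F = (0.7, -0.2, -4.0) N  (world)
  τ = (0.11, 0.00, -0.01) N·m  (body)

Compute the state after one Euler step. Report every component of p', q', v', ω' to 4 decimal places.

p' = (0.3840, 2.5760, -2.8020)
q' = (-0.2958, 0.1538, 0.8856, -0.3233)
v' = (-0.7930, -1.2020, -0.1400)
ω' = (1.1333, 0.1901, -1.0054)

α = I⁻¹(τ − ω×Iω) = (1.6667, -0.4950, -0.2720)
new body rate ω' = (1.1333, 0.1901, -1.0054)
q⊗(0,ω) = (-0.6760933, -1.1427832, -0.2410319, -0.6548649)
q + ½dt·q⊗(0,ω), renormalized = (-0.2958, 0.1538, 0.8856, -0.3233)
a = (0.3500, -0.1000, -2.0000)
p' = p + v·dt = (0.3840, 2.5760, -2.8020)
v' = v + a·dt = (-0.7930, -1.2020, -0.1400)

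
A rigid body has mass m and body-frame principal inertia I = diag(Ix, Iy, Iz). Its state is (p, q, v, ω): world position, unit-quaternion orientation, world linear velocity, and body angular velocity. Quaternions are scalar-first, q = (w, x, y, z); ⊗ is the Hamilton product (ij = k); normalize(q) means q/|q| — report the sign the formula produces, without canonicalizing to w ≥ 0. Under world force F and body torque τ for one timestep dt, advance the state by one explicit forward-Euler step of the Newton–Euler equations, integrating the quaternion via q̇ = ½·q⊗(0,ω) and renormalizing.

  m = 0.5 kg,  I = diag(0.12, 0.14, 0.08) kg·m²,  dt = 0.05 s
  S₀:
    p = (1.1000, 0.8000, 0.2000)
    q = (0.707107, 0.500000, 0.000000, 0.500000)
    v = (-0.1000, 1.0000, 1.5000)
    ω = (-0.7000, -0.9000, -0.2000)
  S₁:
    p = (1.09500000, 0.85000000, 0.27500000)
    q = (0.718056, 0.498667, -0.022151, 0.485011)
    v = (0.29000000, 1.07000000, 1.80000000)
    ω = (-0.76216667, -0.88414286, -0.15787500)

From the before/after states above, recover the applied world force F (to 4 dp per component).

velocity change Δv = (0.39000000, 0.07000000, 0.30000000)
m·(v₁−v₀)/dt = (3.9000, 0.7000, 3.0000)

F = (3.9000, 0.7000, 3.0000)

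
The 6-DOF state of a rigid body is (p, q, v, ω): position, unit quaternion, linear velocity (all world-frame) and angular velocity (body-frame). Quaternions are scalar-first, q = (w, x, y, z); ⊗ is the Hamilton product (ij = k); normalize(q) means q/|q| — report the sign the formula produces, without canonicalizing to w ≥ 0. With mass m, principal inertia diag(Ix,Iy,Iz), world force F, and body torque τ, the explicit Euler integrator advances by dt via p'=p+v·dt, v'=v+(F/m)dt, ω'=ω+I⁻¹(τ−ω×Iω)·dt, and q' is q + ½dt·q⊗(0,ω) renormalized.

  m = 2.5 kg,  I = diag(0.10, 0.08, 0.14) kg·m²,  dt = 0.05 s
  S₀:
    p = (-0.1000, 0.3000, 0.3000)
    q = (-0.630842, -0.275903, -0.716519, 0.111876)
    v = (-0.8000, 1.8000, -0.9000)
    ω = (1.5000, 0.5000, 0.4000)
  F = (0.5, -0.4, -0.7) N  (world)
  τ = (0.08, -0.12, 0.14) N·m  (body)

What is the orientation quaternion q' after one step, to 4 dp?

q' = (-0.6121, -0.3079, -0.7169, 0.1289)

Hamilton product q⊗(0,ω) = (0.7273636, -1.2888086, -0.0372458, 0.6844902)
q + ½dt·q⊗(0,ω), renormalized = (-0.6121, -0.3079, -0.7169, 0.1289)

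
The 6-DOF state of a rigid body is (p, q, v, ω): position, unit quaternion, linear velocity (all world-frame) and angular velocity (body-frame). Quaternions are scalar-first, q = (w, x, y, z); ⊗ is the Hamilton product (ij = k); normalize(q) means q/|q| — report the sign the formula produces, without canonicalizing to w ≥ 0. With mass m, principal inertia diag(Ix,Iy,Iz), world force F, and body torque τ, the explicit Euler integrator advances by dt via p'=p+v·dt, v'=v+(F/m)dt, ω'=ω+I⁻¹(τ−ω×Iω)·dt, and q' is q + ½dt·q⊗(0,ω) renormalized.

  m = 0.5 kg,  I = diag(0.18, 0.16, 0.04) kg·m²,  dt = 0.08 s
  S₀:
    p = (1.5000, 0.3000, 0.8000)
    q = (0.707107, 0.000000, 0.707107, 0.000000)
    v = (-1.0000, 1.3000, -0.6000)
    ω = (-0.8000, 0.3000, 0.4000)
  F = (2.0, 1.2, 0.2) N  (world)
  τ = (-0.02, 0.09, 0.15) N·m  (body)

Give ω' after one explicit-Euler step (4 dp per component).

ω' = (-0.8025, 0.3674, 0.6904)

α = I⁻¹(τ − ω×Iω) = (-0.0311, 0.8425, 3.6300)
ω' = ω + α·dt = (-0.8025, 0.3674, 0.6904)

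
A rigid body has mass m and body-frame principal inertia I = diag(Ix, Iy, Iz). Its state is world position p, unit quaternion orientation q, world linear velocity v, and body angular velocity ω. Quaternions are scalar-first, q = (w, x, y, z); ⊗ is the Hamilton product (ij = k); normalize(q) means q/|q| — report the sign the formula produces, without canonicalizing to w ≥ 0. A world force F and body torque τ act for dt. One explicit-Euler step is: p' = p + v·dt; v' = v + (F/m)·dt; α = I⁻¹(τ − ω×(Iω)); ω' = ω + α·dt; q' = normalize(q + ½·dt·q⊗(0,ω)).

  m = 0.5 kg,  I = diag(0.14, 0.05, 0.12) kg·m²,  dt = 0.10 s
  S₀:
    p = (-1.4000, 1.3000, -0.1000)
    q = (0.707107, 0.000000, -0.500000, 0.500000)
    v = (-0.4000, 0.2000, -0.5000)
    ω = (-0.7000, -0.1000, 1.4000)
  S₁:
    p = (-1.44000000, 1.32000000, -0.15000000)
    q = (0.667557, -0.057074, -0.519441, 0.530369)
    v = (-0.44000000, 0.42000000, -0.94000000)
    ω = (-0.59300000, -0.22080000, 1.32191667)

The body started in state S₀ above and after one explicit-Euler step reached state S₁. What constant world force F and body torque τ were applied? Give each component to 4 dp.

F = (-0.2000, 1.1000, -2.2000)
τ = (0.1400, -0.0800, -0.1000)

Δω = ω₁−ω₀ = (0.10700000, -0.12080000, -0.07808333)
I·α + gyro = (0.1400, -0.0800, -0.1000)
v₁ − v₀ = (-0.04000000, 0.22000000, -0.44000000)
applied force F = (-0.2000, 1.1000, -2.2000)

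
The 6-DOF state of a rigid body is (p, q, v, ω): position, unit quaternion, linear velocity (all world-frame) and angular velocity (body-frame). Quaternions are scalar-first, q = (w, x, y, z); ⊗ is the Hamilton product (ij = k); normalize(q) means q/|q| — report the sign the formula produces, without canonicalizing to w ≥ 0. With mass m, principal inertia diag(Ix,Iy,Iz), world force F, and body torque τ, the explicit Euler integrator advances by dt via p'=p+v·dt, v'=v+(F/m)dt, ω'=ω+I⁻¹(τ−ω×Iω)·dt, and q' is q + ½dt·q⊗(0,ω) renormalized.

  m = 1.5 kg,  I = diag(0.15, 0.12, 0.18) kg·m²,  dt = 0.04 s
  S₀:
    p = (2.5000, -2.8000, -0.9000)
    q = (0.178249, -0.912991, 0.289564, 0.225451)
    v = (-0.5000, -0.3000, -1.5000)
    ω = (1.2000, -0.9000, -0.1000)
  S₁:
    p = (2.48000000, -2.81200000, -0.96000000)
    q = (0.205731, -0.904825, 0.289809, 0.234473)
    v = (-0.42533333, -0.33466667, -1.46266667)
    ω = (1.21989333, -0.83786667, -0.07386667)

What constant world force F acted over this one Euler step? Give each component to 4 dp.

F = (2.8000, -1.3000, 1.4000)

velocity change Δv = (0.07466667, -0.03466667, 0.03733333)
applied force F = (2.8000, -1.3000, 1.4000)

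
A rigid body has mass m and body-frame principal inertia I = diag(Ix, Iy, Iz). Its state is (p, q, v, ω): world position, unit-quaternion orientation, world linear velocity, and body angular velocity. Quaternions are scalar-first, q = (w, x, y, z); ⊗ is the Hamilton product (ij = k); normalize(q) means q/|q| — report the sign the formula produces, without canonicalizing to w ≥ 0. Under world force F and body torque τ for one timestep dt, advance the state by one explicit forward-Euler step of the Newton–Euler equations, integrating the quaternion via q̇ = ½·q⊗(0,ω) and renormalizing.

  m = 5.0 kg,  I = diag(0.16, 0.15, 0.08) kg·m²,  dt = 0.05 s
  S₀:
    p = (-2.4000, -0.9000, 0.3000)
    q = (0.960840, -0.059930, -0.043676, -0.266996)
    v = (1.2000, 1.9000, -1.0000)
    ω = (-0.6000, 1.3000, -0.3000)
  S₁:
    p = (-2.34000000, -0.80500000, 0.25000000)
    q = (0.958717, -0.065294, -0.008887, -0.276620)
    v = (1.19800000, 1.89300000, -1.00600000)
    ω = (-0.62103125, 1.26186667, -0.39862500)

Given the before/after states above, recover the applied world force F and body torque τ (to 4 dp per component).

F = (-0.2000, -0.7000, -0.6000)
τ = (-0.0400, -0.1000, -0.1500)

Δv = v₁−v₀ = (-0.00200000, -0.00700000, -0.00600000)
m·(v₁−v₀)/dt = (-0.2000, -0.7000, -0.6000)
ω₁ − ω₀ = (-0.02103125, -0.03813333, -0.09862500)
applied torque τ = (-0.0400, -0.1000, -0.1500)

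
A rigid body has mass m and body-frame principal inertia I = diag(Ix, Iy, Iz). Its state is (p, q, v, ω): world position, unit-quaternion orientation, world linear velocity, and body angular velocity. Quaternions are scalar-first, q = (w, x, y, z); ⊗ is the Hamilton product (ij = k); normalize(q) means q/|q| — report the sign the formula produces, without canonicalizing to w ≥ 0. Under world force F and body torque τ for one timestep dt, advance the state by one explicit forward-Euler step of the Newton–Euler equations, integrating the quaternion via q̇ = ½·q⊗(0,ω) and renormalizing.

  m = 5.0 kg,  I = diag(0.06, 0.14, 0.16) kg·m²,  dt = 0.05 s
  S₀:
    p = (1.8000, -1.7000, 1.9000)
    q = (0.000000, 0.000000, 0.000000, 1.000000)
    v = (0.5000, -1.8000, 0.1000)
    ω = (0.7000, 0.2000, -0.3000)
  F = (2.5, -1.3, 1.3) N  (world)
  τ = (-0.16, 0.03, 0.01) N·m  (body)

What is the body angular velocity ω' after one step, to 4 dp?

ω' = (0.5677, 0.2032, -0.3004)

precession coupling ω×(Iω) = (-0.0012, 0.0210, 0.0112)
angular accel α = (-2.6467, 0.0643, -0.0075)
ω + α·dt = (0.5677, 0.2032, -0.3004)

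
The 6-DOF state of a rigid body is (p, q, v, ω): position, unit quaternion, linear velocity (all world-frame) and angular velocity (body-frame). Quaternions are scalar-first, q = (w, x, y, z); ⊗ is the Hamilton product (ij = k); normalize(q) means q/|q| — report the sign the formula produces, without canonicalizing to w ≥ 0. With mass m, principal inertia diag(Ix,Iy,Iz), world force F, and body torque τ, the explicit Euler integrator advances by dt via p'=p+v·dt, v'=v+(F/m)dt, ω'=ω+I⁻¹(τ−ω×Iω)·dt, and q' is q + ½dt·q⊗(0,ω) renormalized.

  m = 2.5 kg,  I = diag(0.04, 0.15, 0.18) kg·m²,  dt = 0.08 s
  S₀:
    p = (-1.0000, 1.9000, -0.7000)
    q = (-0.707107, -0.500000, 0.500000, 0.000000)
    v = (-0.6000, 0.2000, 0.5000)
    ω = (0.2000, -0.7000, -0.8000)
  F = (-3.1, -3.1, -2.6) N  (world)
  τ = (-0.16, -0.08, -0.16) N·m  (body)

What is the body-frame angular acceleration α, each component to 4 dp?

α = (-4.4200, -0.6827, -0.8033)

precession coupling ω×(Iω) = (0.0168, 0.0224, -0.0154)
angular accel α = (-4.4200, -0.6827, -0.8033)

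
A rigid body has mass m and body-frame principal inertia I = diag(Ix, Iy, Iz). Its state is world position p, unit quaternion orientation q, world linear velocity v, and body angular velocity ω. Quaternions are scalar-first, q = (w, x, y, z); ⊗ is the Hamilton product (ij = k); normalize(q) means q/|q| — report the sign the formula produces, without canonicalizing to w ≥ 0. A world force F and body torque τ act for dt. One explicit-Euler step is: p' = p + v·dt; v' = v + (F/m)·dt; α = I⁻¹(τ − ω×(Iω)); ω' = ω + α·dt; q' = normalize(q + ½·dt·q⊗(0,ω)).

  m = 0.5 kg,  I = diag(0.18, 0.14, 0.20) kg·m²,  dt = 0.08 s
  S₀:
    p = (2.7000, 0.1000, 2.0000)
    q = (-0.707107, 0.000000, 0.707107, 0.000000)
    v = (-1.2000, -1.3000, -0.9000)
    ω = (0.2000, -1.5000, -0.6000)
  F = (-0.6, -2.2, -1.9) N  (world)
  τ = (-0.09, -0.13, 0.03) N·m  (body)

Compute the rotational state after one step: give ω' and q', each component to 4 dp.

gyro term ω×Iω = (0.0540, 0.0024, 0.0120)
angular accel α = (-0.8000, -0.9457, 0.0900)
new body rate ω' = (0.1360, -1.5757, -0.5928)
Hamilton product q⊗(0,ω) = (1.0606605, -0.5656856, 1.0606605, 0.2828428)
q' = normalize(q + ½dt·q⊗(0,ω)) = (-0.6633, -0.0226, 0.7479, 0.0113)

ω' = (0.1360, -1.5757, -0.5928)
q' = (-0.6633, -0.0226, 0.7479, 0.0113)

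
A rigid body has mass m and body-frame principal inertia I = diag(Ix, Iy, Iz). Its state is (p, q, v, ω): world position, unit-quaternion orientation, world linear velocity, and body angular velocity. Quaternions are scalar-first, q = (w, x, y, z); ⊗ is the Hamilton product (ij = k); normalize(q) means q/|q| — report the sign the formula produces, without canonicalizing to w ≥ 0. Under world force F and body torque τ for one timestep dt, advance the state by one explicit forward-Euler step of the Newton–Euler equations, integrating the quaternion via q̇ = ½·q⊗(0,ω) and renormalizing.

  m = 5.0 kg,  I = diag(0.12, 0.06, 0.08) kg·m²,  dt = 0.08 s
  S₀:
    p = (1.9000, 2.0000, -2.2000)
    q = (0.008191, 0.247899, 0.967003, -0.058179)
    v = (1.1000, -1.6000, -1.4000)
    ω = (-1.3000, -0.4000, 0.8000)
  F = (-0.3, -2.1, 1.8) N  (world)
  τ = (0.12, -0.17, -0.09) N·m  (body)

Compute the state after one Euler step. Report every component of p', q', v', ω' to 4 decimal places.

angular accel α = (1.0533, -2.1400, -0.7350)
new body rate ω' = (-1.2157, -0.5712, 0.7412)
q⊗(0,ω) = (0.7556131, 0.7396825, -0.1259629, 1.1644971)
updated quaternion q' = (0.0383, 0.2769, 0.9601, -0.0116)
p' = p + v·dt = (1.9880, 1.8720, -2.3120)
new velocity v' = (1.0952, -1.6336, -1.3712)

p' = (1.9880, 1.8720, -2.3120)
q' = (0.0383, 0.2769, 0.9601, -0.0116)
v' = (1.0952, -1.6336, -1.3712)
ω' = (-1.2157, -0.5712, 0.7412)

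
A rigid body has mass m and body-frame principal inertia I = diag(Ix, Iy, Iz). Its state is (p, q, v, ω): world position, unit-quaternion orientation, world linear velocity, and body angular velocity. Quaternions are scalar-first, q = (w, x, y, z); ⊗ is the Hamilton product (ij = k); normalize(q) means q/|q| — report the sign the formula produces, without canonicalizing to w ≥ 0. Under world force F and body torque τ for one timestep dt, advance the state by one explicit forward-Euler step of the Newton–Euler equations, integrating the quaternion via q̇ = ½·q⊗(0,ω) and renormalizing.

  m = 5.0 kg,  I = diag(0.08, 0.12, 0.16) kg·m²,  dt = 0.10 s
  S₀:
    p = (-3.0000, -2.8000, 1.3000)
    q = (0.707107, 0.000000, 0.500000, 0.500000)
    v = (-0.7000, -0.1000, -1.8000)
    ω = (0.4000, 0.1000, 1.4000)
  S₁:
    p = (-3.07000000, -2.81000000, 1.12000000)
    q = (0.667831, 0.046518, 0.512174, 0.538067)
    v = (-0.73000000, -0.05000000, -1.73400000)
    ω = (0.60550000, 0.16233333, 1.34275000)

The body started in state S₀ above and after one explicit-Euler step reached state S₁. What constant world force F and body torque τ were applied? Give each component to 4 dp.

v₁ − v₀ = (-0.03000000, 0.05000000, 0.06600000)
applied force F = (-1.5000, 2.5000, 3.3000)
ω₁ − ω₀ = (0.20550000, 0.06233333, -0.05725000)
gyro term ω₀×Iω₀ = (0.0056, -0.0448, 0.0016)
applied torque τ = (0.1700, 0.0300, -0.0900)

F = (-1.5000, 2.5000, 3.3000)
τ = (0.1700, 0.0300, -0.0900)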